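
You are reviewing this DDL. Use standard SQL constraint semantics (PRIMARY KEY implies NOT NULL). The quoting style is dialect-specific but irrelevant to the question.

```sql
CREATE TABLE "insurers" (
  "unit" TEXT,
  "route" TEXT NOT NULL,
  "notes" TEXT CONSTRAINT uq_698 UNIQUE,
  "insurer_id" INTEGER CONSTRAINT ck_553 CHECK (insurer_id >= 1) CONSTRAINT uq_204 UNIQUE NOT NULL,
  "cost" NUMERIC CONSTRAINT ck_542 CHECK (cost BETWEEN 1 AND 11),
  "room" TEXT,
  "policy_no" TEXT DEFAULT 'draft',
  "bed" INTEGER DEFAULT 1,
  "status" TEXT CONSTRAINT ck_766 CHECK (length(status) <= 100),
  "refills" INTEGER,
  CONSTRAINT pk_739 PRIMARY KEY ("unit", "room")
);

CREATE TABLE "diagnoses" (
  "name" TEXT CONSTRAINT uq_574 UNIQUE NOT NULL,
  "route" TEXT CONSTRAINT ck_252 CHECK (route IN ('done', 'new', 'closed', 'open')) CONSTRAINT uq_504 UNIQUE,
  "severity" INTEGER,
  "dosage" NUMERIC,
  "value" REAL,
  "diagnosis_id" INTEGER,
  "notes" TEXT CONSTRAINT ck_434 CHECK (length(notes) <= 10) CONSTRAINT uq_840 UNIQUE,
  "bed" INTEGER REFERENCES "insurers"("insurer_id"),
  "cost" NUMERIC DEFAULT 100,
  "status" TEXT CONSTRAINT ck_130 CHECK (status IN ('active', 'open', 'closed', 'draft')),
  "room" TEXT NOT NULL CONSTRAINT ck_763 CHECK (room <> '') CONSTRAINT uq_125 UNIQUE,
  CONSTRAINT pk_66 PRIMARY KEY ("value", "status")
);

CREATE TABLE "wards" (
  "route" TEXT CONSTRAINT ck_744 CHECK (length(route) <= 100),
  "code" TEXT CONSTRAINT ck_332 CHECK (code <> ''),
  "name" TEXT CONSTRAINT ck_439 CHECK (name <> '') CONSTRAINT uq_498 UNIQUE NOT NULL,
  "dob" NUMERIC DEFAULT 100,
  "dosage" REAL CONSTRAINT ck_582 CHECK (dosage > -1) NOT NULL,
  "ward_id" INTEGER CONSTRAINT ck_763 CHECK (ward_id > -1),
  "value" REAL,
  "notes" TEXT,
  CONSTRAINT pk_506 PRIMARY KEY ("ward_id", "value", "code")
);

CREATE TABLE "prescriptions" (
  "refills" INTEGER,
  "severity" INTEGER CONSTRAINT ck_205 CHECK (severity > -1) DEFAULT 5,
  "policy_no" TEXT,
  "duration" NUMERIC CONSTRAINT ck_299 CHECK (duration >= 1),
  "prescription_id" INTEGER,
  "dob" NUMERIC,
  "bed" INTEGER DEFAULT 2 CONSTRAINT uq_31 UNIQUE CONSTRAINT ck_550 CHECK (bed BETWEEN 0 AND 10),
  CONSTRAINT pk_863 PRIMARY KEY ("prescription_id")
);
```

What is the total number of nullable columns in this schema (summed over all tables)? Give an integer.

22

insurers: 6 nullable (notes, cost, policy_no, bed, status, refills — PK (unit, room) and explicit NOT NULL columns excluded).
diagnoses: 7 nullable (route, severity, dosage, diagnosis_id, notes, bed, cost — PK (value, status) and explicit NOT NULL columns excluded).
wards: 3 nullable (route, dob, notes — PK (ward_id, value, code) and explicit NOT NULL columns excluded).
prescriptions: 6 nullable (refills, severity, policy_no, duration, dob, bed — PK (prescription_id) and explicit NOT NULL columns excluded).
Total: 6 + 7 + 3 + 6 = 22.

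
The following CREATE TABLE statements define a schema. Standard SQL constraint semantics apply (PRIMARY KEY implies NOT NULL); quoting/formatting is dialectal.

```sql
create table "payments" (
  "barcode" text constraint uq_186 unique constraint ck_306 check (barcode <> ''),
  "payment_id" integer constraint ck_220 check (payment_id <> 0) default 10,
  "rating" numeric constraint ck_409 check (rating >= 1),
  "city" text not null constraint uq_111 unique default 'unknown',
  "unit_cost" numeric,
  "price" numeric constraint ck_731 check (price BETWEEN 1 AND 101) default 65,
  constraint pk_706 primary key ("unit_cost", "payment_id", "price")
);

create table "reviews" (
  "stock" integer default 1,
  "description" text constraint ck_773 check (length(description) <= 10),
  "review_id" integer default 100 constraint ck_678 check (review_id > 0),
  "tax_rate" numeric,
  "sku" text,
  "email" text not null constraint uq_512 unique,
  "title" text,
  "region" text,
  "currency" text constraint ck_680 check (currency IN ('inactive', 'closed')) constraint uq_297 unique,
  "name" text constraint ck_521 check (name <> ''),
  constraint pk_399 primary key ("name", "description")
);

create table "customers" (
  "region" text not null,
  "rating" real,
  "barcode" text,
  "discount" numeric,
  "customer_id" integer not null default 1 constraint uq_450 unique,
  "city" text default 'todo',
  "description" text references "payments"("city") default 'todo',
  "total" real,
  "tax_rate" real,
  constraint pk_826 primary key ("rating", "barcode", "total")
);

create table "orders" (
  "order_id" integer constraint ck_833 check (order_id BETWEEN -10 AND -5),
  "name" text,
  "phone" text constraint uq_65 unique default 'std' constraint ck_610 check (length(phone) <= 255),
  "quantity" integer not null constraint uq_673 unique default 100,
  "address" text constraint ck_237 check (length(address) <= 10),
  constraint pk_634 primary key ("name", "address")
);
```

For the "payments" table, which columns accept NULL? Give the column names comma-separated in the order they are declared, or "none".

barcode, rating

- barcode: CHECK does not forbid NULL (a CHECK constraint passes when its expression is NULL) → nullable.
- payment_id: part of the PRIMARY KEY, which implies NOT NULL → not nullable.
- rating: CHECK does not forbid NULL (a CHECK constraint passes when its expression is NULL) → nullable.
- city: declared NOT NULL → not nullable.
- unit_cost: part of the PRIMARY KEY, which implies NOT NULL → not nullable.
- price: part of the PRIMARY KEY, which implies NOT NULL → not nullable.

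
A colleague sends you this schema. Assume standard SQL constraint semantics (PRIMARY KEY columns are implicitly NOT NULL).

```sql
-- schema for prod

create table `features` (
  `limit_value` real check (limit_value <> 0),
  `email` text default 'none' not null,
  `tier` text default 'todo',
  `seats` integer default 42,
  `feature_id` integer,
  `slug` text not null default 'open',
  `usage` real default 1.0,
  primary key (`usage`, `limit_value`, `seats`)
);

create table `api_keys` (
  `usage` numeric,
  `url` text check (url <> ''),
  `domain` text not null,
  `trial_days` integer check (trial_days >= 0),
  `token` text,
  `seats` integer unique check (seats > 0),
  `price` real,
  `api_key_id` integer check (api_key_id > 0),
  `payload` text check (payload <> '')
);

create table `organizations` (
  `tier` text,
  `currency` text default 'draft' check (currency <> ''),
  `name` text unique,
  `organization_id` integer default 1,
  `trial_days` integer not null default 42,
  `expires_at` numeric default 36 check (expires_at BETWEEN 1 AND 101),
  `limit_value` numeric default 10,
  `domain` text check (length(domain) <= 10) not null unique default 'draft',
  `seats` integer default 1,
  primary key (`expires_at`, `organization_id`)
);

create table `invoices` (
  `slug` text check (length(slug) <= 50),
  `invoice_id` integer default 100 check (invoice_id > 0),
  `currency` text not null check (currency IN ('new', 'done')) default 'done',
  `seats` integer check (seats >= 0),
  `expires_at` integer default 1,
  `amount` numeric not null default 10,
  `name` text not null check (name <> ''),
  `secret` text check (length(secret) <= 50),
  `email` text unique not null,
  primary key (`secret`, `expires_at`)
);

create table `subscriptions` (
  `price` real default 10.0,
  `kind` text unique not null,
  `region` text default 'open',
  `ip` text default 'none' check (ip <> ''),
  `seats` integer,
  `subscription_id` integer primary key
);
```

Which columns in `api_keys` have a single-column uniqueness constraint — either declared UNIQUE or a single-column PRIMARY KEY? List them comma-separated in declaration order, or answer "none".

seats

- usage: no UNIQUE or single-column PK constraint.
- url: no UNIQUE or single-column PK constraint.
- domain: no UNIQUE or single-column PK constraint.
- trial_days: no UNIQUE or single-column PK constraint.
- token: no UNIQUE or single-column PK constraint.
- seats: declared UNIQUE → unique.
- price: no UNIQUE or single-column PK constraint.
- api_key_id: no UNIQUE or single-column PK constraint.
- payload: no UNIQUE or single-column PK constraint.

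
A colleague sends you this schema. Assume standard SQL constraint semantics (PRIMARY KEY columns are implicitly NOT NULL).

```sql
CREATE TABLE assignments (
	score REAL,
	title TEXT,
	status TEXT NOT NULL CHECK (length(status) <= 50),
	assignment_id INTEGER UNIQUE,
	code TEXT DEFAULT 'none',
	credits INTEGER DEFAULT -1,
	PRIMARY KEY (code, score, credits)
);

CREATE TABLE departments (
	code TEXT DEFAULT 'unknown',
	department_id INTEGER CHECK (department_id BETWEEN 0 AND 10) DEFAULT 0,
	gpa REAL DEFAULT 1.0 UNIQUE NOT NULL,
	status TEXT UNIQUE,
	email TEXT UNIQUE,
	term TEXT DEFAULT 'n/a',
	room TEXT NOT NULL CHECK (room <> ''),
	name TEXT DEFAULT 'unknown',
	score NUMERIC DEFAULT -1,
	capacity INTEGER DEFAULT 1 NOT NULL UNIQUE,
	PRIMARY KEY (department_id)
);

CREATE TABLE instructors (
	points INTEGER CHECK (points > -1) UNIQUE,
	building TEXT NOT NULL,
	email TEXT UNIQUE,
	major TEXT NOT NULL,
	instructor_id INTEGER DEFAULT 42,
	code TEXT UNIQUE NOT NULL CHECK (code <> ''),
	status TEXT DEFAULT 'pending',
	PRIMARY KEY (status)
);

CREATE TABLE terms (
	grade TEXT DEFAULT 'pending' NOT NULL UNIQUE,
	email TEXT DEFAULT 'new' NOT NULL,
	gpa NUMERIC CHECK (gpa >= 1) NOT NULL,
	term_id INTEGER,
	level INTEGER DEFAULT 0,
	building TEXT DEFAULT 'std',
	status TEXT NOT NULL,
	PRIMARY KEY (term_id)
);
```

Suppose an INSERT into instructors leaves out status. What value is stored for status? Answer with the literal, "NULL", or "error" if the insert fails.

status has an explicit DEFAULT 'pending'.
When the column is omitted from an INSERT, that default is used.

'pending'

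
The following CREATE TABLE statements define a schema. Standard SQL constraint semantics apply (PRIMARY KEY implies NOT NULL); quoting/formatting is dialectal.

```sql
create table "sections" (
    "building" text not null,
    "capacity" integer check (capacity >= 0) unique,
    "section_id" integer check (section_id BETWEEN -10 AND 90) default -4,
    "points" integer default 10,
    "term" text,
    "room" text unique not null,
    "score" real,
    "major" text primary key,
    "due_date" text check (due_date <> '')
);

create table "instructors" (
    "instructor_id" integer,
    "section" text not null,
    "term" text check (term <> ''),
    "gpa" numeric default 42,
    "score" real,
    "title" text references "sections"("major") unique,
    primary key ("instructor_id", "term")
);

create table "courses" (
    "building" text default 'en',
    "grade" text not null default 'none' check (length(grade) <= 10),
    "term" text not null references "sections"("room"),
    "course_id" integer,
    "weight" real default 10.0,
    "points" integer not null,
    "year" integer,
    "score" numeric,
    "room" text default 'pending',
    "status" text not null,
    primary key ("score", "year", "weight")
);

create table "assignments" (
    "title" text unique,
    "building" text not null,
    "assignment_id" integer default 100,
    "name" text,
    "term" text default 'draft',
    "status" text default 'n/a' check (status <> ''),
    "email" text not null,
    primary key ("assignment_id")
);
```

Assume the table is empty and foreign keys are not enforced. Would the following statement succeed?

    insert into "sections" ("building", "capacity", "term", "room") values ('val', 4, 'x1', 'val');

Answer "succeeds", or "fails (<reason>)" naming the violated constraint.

fails (NOT NULL on major)

major is omitted from the column list and has no DEFAULT, so it would receive NULL.
But major is part of the PRIMARY KEY (implied NOT NULL).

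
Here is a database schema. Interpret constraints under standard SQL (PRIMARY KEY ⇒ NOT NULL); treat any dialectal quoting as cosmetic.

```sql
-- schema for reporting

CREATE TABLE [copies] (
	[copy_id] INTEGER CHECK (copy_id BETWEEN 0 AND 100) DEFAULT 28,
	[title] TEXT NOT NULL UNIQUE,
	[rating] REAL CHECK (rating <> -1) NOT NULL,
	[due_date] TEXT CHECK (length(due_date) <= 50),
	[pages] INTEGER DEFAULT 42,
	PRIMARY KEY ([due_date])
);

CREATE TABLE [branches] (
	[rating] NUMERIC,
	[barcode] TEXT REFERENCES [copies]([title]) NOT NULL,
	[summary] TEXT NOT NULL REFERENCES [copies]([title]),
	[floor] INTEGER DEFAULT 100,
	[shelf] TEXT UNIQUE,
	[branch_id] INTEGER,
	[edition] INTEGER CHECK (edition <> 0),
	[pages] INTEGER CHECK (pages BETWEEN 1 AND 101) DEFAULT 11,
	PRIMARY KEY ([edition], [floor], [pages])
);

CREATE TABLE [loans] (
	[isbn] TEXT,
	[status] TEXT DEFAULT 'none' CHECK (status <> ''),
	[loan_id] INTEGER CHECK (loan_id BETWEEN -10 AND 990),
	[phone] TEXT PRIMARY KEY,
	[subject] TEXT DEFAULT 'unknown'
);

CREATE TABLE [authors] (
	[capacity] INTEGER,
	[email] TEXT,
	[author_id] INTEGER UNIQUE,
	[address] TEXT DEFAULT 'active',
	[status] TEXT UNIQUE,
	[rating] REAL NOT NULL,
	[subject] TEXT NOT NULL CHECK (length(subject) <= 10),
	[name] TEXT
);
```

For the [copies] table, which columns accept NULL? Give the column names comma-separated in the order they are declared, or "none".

- copy_id: CHECK does not forbid NULL (a CHECK constraint passes when its expression is NULL) → nullable.
- title: declared NOT NULL → not nullable.
- rating: declared NOT NULL → not nullable.
- due_date: part of the PRIMARY KEY, which implies NOT NULL → not nullable.
- pages: DEFAULT only fills an omitted column; an explicit NULL is still allowed → nullable.

copy_id, pages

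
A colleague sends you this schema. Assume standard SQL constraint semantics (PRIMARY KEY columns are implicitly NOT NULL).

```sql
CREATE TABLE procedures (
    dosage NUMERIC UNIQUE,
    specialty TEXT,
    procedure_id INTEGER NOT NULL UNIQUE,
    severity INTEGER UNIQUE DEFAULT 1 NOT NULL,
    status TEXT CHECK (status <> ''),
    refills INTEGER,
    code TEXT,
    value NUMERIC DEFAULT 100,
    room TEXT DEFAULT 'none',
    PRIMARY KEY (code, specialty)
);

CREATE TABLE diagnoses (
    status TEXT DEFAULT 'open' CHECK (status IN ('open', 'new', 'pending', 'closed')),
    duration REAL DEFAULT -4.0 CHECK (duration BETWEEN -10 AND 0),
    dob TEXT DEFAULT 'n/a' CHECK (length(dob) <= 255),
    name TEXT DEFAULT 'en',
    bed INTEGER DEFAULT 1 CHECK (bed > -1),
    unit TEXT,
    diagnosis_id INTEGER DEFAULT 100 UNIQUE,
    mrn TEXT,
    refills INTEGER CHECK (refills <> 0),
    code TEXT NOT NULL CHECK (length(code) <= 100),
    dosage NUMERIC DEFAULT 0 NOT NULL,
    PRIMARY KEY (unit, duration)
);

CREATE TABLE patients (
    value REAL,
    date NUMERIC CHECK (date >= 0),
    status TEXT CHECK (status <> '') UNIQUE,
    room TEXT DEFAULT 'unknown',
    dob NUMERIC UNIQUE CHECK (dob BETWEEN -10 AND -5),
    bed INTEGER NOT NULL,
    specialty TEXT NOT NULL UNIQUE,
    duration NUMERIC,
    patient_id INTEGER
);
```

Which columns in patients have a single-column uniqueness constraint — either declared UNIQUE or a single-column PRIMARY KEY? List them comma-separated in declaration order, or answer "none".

status, dob, specialty

- value: no UNIQUE or single-column PK constraint.
- date: no UNIQUE or single-column PK constraint.
- status: declared UNIQUE → unique.
- room: no UNIQUE or single-column PK constraint.
- dob: declared UNIQUE → unique.
- bed: no UNIQUE or single-column PK constraint.
- specialty: declared UNIQUE → unique.
- duration: no UNIQUE or single-column PK constraint.
- patient_id: no UNIQUE or single-column PK constraint.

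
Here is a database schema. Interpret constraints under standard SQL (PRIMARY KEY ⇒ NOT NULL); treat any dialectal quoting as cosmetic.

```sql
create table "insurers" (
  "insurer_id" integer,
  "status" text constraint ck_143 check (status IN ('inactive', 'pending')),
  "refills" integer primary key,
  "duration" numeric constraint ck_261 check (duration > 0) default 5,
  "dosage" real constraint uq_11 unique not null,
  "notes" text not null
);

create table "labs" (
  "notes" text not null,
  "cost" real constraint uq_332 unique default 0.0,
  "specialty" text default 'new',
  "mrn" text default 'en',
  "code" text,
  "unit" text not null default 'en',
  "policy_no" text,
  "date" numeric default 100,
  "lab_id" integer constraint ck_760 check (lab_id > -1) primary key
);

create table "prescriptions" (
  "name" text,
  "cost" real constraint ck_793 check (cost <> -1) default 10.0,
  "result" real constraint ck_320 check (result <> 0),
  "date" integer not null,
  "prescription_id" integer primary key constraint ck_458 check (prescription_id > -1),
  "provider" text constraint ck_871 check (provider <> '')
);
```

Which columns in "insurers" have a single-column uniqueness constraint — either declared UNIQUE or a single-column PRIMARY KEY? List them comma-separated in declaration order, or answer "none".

refills, dosage

- insurer_id: no UNIQUE or single-column PK constraint.
- status: no UNIQUE or single-column PK constraint.
- refills: single-column PRIMARY KEY → unique.
- duration: no UNIQUE or single-column PK constraint.
- dosage: declared UNIQUE → unique.
- notes: no UNIQUE or single-column PK constraint.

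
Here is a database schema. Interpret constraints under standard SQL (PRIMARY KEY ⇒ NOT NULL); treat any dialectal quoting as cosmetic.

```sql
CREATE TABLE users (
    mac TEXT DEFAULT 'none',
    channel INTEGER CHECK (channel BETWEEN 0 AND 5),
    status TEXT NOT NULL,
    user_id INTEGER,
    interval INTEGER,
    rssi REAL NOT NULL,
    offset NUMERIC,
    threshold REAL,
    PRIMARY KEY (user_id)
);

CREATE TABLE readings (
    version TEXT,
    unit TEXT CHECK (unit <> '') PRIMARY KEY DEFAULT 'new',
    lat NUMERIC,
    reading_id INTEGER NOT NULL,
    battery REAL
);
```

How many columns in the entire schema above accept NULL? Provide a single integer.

users: 5 nullable (mac, channel, interval, offset, threshold — PK (user_id) and explicit NOT NULL columns excluded).
readings: 3 nullable (version, lat, battery — PK (unit) and explicit NOT NULL columns excluded).
Total: 5 + 3 = 8.

8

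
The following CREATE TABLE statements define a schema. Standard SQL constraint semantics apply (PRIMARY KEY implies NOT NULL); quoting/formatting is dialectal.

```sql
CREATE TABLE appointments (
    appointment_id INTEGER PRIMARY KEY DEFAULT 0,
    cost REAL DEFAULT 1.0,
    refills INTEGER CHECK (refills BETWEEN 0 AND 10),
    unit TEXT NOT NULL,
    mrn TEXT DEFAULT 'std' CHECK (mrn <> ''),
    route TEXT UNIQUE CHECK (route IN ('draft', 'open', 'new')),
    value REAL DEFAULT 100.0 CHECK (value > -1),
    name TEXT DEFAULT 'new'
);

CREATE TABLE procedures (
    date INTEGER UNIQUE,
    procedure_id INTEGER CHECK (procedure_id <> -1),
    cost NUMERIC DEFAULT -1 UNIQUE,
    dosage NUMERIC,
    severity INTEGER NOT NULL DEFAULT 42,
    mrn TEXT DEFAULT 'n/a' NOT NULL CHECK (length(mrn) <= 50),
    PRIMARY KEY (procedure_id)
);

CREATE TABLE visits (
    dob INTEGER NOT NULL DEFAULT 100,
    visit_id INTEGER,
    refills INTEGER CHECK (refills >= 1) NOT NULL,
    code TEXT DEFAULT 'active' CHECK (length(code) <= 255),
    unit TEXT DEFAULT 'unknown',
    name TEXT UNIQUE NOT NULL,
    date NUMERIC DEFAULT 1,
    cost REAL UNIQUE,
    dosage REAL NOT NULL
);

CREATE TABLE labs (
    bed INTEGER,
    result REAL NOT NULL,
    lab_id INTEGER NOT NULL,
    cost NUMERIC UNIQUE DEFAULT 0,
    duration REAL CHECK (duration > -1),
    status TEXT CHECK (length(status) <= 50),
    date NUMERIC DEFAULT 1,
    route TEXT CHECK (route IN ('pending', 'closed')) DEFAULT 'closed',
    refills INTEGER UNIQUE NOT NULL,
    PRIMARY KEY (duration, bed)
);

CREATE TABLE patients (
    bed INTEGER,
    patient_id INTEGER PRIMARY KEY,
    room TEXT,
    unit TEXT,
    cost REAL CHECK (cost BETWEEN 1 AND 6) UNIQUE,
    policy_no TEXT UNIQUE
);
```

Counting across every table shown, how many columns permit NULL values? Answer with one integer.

23

appointments: 6 nullable (cost, refills, mrn, route, value, name — PK (appointment_id) and explicit NOT NULL columns excluded).
procedures: 3 nullable (date, cost, dosage — PK (procedure_id) and explicit NOT NULL columns excluded).
visits: 5 nullable (visit_id, code, unit, date, cost — PK none and explicit NOT NULL columns excluded).
labs: 4 nullable (cost, status, date, route — PK (duration, bed) and explicit NOT NULL columns excluded).
patients: 5 nullable (bed, room, unit, cost, policy_no — PK (patient_id) and explicit NOT NULL columns excluded).
Total: 6 + 3 + 5 + 4 + 5 = 23.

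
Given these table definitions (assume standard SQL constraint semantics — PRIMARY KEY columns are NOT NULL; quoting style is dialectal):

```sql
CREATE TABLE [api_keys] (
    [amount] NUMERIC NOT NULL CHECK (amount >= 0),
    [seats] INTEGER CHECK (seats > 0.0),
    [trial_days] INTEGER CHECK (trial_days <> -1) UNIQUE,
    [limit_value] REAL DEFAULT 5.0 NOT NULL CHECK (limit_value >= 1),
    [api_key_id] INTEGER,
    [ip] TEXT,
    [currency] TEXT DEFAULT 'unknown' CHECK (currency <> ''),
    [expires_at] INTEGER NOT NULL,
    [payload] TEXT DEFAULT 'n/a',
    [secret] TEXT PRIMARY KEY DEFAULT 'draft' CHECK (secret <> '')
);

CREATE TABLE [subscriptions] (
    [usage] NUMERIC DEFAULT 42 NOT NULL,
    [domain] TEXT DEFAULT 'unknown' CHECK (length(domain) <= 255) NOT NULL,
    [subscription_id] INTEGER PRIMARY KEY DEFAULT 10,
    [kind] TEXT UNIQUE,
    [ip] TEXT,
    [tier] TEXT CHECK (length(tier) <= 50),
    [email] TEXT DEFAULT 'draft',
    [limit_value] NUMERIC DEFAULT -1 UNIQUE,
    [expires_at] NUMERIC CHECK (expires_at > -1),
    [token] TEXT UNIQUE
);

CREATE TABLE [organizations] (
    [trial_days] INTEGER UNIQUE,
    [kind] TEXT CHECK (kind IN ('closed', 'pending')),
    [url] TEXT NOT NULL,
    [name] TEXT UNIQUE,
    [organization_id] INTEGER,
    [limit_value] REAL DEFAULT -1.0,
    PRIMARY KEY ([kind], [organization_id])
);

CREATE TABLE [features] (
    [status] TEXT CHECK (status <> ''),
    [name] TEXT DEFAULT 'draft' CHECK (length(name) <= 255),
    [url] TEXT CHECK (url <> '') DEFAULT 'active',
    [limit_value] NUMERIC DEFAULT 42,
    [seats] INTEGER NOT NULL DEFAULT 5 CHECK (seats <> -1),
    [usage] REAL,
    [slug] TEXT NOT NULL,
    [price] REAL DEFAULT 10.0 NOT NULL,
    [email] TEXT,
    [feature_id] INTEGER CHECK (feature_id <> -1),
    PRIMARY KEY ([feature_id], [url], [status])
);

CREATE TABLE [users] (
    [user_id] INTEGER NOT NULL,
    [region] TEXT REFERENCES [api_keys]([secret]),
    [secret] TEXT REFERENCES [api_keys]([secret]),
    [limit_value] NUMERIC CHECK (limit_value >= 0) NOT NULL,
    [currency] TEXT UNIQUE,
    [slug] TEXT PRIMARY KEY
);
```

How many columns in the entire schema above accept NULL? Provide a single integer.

api_keys: 6 nullable (seats, trial_days, api_key_id, ip, currency, payload — PK (secret) and explicit NOT NULL columns excluded).
subscriptions: 7 nullable (kind, ip, tier, email, limit_value, expires_at, token — PK (subscription_id) and explicit NOT NULL columns excluded).
organizations: 3 nullable (trial_days, name, limit_value — PK (kind, organization_id) and explicit NOT NULL columns excluded).
features: 4 nullable (name, limit_value, usage, email — PK (feature_id, url, status) and explicit NOT NULL columns excluded).
users: 3 nullable (region, secret, currency — PK (slug) and explicit NOT NULL columns excluded).
Total: 6 + 7 + 3 + 4 + 3 = 23.

23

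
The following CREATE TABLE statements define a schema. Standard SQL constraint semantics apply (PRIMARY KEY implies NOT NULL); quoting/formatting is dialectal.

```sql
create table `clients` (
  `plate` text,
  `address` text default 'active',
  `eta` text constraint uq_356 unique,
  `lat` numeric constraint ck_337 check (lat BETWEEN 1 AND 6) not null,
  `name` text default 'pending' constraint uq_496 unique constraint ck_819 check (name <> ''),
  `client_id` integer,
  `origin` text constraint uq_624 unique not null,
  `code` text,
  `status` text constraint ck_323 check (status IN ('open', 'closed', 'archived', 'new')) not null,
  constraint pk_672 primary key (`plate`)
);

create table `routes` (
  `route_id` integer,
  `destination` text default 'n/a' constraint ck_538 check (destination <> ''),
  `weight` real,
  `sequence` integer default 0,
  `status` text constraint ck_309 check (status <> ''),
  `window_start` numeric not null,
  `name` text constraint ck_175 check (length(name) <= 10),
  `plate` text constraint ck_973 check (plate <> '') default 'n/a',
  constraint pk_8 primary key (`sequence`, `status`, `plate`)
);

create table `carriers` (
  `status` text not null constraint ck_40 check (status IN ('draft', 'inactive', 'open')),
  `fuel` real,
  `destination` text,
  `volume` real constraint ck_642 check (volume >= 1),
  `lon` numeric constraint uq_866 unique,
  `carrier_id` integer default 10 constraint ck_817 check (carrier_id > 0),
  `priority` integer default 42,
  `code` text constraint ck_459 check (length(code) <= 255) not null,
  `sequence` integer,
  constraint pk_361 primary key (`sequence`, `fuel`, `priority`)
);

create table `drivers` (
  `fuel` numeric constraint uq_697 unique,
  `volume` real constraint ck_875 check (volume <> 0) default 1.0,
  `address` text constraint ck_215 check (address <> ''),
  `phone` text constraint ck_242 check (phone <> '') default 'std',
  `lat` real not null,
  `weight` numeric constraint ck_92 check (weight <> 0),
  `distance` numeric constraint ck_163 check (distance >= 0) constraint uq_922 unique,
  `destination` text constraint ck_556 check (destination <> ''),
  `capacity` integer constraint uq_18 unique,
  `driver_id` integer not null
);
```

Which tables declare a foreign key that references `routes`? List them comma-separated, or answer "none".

none

No REFERENCES clause anywhere in the schema names routes.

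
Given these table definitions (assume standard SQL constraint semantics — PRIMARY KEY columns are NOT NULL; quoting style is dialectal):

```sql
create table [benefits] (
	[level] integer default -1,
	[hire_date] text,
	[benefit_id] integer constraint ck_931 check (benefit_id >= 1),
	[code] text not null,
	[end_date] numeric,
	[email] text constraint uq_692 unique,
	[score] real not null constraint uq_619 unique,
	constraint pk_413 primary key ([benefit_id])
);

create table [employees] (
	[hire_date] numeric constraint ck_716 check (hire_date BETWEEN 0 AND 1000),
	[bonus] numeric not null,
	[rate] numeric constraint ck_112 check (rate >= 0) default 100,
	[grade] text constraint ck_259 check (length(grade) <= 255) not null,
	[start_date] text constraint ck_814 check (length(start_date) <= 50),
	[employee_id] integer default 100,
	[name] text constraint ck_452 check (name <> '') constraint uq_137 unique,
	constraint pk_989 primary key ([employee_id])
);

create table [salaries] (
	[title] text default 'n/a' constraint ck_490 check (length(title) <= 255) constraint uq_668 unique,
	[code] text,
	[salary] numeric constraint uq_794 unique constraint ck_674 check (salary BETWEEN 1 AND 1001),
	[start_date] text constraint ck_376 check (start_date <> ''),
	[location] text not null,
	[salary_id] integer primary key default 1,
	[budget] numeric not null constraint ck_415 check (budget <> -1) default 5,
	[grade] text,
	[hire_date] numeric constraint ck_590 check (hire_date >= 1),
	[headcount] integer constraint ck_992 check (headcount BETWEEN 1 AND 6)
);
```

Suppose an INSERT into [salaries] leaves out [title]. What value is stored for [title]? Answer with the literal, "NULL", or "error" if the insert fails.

title has an explicit DEFAULT 'n/a'.
When the column is omitted from an INSERT, that default is used.

'n/a'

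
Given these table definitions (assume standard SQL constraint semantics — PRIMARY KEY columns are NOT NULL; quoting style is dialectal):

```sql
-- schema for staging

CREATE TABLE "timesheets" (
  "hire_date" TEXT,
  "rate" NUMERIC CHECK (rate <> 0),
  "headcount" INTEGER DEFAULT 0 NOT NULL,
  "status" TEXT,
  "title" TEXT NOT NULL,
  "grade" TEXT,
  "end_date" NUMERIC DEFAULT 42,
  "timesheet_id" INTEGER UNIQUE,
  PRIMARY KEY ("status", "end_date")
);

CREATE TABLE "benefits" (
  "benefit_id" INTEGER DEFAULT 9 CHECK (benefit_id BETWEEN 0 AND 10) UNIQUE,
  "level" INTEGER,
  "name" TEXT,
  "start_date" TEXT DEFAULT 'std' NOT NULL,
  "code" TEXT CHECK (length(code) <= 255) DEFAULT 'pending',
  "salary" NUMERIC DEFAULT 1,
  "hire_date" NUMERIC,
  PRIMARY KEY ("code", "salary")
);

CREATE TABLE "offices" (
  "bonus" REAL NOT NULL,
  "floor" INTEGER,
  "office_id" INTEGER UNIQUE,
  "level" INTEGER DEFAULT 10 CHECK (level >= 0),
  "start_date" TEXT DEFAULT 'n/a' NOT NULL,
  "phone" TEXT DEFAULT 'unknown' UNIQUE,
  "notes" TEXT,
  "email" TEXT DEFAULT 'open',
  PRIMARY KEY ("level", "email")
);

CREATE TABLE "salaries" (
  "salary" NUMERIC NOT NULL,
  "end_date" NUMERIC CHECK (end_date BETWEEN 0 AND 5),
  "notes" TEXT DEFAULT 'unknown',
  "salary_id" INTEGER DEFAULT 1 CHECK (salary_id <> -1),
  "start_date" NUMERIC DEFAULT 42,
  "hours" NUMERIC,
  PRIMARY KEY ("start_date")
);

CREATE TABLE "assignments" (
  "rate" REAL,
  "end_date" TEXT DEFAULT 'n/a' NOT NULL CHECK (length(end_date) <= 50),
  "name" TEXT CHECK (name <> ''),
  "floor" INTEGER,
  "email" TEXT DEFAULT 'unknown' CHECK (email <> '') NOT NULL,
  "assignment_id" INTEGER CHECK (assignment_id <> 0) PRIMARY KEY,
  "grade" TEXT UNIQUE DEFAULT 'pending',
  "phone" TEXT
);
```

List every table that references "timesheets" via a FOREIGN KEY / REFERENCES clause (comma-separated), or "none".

No REFERENCES clause anywhere in the schema names timesheets.

none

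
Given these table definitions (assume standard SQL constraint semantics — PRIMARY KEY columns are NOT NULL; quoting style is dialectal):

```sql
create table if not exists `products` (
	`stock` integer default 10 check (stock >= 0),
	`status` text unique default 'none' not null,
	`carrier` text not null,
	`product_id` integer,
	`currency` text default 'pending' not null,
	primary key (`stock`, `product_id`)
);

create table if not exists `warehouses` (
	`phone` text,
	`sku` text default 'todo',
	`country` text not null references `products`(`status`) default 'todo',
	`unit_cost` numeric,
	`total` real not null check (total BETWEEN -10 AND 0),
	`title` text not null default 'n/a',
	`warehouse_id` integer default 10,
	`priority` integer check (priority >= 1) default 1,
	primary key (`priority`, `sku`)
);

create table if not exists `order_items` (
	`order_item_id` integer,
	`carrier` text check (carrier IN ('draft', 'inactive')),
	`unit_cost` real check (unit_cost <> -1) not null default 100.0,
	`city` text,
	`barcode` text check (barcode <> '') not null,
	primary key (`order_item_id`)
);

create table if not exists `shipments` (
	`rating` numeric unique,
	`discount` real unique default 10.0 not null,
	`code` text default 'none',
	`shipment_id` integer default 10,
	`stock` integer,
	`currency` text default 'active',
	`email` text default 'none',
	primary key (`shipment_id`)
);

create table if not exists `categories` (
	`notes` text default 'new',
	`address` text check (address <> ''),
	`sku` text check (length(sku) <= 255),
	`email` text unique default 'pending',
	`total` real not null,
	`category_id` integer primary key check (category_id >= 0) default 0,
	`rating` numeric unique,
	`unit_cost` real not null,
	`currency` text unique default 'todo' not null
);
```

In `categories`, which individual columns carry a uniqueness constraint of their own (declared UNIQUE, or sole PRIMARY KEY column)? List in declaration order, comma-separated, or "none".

email, category_id, rating, currency

- notes: no UNIQUE or single-column PK constraint.
- address: no UNIQUE or single-column PK constraint.
- sku: no UNIQUE or single-column PK constraint.
- email: declared UNIQUE → unique.
- total: no UNIQUE or single-column PK constraint.
- category_id: single-column PRIMARY KEY → unique.
- rating: declared UNIQUE → unique.
- unit_cost: no UNIQUE or single-column PK constraint.
- currency: declared UNIQUE → unique.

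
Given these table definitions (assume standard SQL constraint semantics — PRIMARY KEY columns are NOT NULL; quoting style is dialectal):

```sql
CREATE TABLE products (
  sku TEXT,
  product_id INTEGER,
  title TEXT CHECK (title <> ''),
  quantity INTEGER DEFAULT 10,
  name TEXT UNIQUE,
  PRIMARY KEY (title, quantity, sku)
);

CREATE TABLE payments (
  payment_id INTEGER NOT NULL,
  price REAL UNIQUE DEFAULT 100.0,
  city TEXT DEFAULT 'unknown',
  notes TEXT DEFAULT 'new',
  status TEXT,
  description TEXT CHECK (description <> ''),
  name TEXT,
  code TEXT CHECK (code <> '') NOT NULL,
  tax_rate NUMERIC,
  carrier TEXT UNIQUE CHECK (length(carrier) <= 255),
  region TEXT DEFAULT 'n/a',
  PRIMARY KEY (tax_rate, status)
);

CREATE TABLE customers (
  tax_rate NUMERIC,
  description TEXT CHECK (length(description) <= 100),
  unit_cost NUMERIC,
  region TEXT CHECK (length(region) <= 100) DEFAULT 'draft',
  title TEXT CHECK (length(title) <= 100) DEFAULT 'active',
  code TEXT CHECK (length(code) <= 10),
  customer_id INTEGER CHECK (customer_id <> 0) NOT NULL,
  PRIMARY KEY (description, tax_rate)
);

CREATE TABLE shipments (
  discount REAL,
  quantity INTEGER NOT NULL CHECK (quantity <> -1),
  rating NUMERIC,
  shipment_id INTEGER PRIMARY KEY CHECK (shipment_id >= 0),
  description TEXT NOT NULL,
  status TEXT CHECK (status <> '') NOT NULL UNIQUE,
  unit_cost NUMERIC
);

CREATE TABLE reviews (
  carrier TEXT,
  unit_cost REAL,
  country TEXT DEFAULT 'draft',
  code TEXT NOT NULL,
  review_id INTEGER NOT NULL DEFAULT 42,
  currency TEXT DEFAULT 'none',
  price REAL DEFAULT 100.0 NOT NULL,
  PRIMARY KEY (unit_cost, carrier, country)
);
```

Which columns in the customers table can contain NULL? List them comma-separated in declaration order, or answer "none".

- tax_rate: part of the PRIMARY KEY, which implies NOT NULL → not nullable.
- description: part of the PRIMARY KEY, which implies NOT NULL → not nullable.
- unit_cost: no NOT NULL constraint applies → nullable.
- region: CHECK does not forbid NULL (a CHECK constraint passes when its expression is NULL) → nullable.
- title: CHECK does not forbid NULL (a CHECK constraint passes when its expression is NULL) → nullable.
- code: CHECK does not forbid NULL (a CHECK constraint passes when its expression is NULL) → nullable.
- customer_id: declared NOT NULL → not nullable.

unit_cost, region, title, code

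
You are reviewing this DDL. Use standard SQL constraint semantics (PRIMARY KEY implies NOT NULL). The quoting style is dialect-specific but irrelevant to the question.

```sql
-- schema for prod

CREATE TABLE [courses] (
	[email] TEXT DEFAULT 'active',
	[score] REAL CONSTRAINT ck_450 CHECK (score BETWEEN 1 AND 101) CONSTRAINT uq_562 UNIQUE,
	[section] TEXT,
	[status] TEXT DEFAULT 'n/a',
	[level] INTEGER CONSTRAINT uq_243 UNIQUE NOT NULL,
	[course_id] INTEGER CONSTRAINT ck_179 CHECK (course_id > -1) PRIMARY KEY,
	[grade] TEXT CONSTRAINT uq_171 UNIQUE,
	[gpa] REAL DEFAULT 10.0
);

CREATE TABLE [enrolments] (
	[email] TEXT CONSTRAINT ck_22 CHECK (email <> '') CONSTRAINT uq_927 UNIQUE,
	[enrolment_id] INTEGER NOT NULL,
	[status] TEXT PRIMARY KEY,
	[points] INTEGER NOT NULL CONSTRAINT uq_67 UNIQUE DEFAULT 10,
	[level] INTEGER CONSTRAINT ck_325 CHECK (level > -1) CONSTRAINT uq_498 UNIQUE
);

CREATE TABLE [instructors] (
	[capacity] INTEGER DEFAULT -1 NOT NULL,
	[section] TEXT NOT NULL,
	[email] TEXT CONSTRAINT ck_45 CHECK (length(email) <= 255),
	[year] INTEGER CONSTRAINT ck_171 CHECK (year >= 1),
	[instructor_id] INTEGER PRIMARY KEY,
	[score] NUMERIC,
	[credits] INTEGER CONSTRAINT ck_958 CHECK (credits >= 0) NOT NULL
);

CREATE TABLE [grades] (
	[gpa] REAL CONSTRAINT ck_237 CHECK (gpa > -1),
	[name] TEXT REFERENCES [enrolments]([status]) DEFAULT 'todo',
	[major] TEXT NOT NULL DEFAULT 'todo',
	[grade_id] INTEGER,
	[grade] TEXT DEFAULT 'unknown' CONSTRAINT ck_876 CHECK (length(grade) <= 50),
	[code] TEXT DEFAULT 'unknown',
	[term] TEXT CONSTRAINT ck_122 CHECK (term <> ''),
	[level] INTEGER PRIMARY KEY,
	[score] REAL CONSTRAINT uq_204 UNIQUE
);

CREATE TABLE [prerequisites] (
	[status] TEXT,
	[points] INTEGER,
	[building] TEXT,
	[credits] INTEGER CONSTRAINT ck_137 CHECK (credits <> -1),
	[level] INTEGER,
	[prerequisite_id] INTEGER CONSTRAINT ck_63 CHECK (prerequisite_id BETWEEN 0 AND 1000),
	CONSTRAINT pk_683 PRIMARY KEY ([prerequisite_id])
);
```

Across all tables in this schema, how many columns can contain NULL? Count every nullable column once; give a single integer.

courses: 6 nullable (email, score, section, status, grade, gpa — PK (course_id) and explicit NOT NULL columns excluded).
enrolments: 2 nullable (email, level — PK (status) and explicit NOT NULL columns excluded).
instructors: 3 nullable (email, year, score — PK (instructor_id) and explicit NOT NULL columns excluded).
grades: 7 nullable (gpa, name, grade_id, grade, code, term, score — PK (level) and explicit NOT NULL columns excluded).
prerequisites: 5 nullable (status, points, building, credits, level — PK (prerequisite_id) and explicit NOT NULL columns excluded).
Total: 6 + 2 + 3 + 7 + 5 = 23.

23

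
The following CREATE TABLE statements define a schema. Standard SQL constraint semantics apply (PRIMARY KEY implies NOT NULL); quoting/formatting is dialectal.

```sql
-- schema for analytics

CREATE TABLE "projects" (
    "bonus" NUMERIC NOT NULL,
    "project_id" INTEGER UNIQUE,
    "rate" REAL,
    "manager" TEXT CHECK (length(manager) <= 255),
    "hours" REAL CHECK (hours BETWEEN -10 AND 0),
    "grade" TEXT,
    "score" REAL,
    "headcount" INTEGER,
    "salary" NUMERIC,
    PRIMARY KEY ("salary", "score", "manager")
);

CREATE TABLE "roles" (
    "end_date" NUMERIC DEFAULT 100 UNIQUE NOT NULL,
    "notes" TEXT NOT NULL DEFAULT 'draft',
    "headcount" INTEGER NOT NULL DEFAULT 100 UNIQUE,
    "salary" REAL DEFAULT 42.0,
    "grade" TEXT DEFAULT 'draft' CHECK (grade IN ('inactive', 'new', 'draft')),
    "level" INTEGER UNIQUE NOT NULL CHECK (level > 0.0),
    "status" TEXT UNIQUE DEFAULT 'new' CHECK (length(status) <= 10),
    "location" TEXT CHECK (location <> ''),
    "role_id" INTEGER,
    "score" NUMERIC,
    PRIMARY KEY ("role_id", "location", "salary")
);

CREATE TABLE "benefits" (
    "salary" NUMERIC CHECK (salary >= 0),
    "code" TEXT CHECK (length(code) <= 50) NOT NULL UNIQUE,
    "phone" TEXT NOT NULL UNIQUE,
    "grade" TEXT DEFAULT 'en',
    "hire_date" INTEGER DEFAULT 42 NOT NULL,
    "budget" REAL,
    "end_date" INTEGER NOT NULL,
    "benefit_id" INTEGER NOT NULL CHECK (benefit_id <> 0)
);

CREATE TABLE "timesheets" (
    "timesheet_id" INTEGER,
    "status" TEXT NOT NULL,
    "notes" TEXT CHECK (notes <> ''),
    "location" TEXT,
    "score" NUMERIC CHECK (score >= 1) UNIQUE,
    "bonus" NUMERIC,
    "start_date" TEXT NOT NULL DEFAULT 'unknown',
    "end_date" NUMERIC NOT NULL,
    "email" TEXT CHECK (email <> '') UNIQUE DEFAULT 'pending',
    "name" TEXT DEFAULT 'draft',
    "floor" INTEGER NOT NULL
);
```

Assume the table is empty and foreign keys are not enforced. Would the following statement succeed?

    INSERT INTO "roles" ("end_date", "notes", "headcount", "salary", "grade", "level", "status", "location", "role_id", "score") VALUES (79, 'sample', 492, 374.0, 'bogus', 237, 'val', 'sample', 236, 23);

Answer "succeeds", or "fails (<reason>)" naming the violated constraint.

fails (CHECK on grade)

The value 'bogus' for grade violates CHECK (grade IN ('inactive', 'new', 'draft')).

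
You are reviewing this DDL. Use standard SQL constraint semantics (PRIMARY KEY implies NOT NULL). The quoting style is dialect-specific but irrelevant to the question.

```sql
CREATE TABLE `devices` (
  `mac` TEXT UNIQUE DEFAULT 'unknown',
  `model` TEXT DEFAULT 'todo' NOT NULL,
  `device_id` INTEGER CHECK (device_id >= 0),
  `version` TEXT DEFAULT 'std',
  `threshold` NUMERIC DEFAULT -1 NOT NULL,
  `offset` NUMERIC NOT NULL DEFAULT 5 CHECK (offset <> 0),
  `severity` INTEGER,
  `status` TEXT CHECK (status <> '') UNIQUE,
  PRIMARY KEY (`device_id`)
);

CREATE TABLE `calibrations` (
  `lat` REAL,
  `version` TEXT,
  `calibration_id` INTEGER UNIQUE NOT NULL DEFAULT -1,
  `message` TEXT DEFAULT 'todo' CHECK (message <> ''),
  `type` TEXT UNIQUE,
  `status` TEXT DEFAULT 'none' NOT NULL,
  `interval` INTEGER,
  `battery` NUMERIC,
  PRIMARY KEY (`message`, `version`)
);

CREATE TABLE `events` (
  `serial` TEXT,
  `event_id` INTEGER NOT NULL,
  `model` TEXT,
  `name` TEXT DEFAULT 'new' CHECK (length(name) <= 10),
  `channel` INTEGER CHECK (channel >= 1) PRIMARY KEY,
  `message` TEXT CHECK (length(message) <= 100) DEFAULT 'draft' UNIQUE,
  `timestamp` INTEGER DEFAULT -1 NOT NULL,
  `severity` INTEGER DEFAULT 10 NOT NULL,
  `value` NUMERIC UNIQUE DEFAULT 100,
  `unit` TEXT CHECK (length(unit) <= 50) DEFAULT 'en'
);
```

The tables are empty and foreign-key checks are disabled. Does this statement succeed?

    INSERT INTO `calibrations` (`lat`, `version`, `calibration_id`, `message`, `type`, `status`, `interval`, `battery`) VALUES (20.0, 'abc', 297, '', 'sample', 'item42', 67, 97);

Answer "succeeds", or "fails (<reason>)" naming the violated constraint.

The value '' for message violates CHECK (message <> '').

fails (CHECK on message)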